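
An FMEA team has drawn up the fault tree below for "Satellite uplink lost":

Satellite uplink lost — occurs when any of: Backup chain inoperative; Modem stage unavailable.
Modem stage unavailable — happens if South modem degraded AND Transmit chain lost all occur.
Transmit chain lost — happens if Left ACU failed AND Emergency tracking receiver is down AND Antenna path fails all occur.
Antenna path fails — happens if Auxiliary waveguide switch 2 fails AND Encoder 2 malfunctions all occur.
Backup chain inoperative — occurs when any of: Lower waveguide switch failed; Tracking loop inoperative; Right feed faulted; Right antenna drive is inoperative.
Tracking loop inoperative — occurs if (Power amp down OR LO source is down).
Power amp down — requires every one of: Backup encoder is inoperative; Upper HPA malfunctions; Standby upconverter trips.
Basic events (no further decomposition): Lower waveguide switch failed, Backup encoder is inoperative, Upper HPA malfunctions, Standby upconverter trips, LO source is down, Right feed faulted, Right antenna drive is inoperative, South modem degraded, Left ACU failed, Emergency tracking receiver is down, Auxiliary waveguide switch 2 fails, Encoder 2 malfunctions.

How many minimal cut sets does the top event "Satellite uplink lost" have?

Power amp down [AND]: one cut set from each child combined → 1 × 1 × 1 = 1 cut set(s).
Tracking loop inoperative [OR]: union of children's cut sets → 2 cut set(s).
Backup chain inoperative [OR]: union of children's cut sets → 5 cut set(s).
Antenna path fails [AND]: one cut set from each child combined → 1 × 1 = 1 cut set(s).
Transmit chain lost [AND]: one cut set from each child combined → 1 × 1 × 1 = 1 cut set(s).
Modem stage unavailable [AND]: one cut set from each child combined → 1 × 1 = 1 cut set(s).
Satellite uplink lost [OR]: union of children's cut sets → 6 cut set(s).
Minimal cut sets: {Lower waveguide switch failed}; {Backup encoder is inoperative, Standby upconverter trips, Upper HPA malfunctions}; {LO source is down}; {Right feed faulted}; {Right antenna drive is inoperative}; {Auxiliary waveguide switch 2 fails, Emergency tracking receiver is down, Encoder 2 malfunctions, Left ACU failed, South modem degraded}.

6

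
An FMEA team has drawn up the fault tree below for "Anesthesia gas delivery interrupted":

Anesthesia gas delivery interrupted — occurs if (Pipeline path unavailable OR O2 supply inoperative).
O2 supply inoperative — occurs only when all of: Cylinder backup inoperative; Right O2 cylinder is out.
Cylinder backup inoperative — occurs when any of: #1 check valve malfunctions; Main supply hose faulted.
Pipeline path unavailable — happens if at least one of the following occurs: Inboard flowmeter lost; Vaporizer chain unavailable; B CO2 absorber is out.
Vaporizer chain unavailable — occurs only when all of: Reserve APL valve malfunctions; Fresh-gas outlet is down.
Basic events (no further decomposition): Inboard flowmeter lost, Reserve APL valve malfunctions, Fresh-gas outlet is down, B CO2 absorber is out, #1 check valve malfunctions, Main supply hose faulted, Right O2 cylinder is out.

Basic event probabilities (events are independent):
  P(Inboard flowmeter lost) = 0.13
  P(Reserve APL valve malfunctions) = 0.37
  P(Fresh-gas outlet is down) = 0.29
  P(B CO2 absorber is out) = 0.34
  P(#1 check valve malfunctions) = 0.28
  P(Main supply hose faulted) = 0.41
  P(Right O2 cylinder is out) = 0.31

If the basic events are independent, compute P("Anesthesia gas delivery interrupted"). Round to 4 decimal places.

P(Vaporizer chain unavailable) [AND] = 0.37 × 0.29 = 0.107300
P(Pipeline path unavailable) [OR] = 1 − (1−0.13) × (1−0.107300) × (1−0.34) = 0.487412
P(Cylinder backup inoperative) [OR] = 1 − (1−0.28) × (1−0.41) = 0.575200
P(O2 supply inoperative) [AND] = 0.575200 × 0.31 = 0.178312
P(Anesthesia gas delivery interrupted) [OR] = 1 − (1−0.487412) × (1−0.178312) = 0.578813
Rounded to 4 decimal places: P(Anesthesia gas delivery interrupted) ≈ 0.5788.

0.5788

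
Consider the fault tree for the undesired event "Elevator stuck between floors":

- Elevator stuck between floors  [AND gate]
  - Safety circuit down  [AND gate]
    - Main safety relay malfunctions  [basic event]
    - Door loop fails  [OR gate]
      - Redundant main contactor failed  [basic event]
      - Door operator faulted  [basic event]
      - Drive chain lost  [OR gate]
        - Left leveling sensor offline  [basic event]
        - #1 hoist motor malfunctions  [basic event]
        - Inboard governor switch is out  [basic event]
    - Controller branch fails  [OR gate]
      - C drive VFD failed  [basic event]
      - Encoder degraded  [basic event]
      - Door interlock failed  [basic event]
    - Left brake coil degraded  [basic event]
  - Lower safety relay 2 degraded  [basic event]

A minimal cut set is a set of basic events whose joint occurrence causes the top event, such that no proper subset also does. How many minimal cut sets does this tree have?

15

Drive chain lost [OR]: union of children's cut sets → 3 cut set(s).
Door loop fails [OR]: union of children's cut sets → 5 cut set(s).
Controller branch fails [OR]: union of children's cut sets → 3 cut set(s).
Safety circuit down [AND]: one cut set from each child combined → 1 × 5 × 3 × 1 = 15 cut set(s).
Elevator stuck between floors [AND]: one cut set from each child combined → 15 × 1 = 15 cut set(s).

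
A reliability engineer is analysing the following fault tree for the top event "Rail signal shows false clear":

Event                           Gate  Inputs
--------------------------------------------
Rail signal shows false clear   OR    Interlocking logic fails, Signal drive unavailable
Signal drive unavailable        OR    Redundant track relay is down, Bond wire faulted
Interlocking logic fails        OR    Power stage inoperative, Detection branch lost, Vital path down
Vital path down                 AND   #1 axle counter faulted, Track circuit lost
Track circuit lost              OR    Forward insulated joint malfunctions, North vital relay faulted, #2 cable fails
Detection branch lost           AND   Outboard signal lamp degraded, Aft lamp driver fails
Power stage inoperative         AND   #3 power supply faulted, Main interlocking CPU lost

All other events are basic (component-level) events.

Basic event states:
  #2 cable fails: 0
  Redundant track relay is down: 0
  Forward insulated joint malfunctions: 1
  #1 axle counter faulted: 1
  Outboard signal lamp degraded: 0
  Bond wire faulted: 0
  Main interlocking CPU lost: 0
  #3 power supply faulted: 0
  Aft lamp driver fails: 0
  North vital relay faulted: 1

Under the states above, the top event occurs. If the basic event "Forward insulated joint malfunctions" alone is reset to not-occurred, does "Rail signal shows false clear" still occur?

Counterfactual: set "Forward insulated joint malfunctions" to not occurred.
Power stage inoperative [AND]: #3 power supply faulted=not, Main interlocking CPU lost=not → not all inputs occur → does not occur.
Detection branch lost [AND]: Outboard signal lamp degraded=not, Aft lamp driver fails=not → not all inputs occur → does not occur.
Track circuit lost [OR]: Forward insulated joint malfunctions=not, North vital relay faulted=occurs, #2 cable fails=not → at least one input occurs → occurs.
Vital path down [AND]: #1 axle counter faulted=occurs, Track circuit lost=occurs → all inputs occur → occurs.
Interlocking logic fails [OR]: Power stage inoperative=not, Detection branch lost=not, Vital path down=occurs → at least one input occurs → occurs.
Signal drive unavailable [OR]: Redundant track relay is down=not, Bond wire faulted=not → no input occurs → does not occur.
Rail signal shows false clear [OR]: Interlocking logic fails=occurs, Signal drive unavailable=not → at least one input occurs → occurs.

Yes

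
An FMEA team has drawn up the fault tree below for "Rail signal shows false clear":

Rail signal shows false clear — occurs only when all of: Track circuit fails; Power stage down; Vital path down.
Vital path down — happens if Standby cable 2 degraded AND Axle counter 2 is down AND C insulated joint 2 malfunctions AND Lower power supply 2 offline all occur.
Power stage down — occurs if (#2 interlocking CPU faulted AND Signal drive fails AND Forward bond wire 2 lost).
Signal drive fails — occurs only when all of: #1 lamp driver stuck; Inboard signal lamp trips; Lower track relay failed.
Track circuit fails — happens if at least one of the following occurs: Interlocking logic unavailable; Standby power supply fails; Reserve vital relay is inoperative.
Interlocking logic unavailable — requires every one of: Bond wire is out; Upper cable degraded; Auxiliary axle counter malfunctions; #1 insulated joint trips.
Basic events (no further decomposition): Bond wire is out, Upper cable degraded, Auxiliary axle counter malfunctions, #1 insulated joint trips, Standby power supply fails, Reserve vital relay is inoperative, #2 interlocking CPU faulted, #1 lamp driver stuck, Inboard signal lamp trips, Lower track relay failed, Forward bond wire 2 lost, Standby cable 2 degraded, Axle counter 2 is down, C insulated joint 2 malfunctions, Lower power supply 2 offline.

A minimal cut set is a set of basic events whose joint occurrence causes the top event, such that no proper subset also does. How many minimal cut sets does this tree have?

3

Interlocking logic unavailable [AND]: one cut set from each child combined → 1 × 1 × 1 × 1 = 1 cut set(s).
Track circuit fails [OR]: union of children's cut sets → 3 cut set(s).
Signal drive fails [AND]: one cut set from each child combined → 1 × 1 × 1 = 1 cut set(s).
Power stage down [AND]: one cut set from each child combined → 1 × 1 × 1 = 1 cut set(s).
Vital path down [AND]: one cut set from each child combined → 1 × 1 × 1 × 1 = 1 cut set(s).
Rail signal shows false clear [AND]: one cut set from each child combined → 3 × 1 × 1 = 3 cut set(s).
Minimal cut sets: {#1 insulated joint trips, #1 lamp driver stuck, #2 interlocking CPU faulted, Auxiliary axle counter malfunctions, Axle counter 2 is down, Bond wire is out, C insulated joint 2 malfunctions, Forward bond wire 2 lost, Inboard signal lamp trips, Lower power supply 2 offline, Lower track relay failed, Standby cable 2 degraded, Upper cable degraded}; {#1 lamp driver stuck, #2 interlocking CPU faulted, Axle counter 2 is down, C insulated joint 2 malfunctions, Forward bond wire 2 lost, Inboard signal lamp trips, Lower power supply 2 offline, Lower track relay failed, Standby cable 2 degraded, Standby power supply fails}; {#1 lamp driver stuck, #2 interlocking CPU faulted, Axle counter 2 is down, C insulated joint 2 malfunctions, Forward bond wire 2 lost, Inboard signal lamp trips, Lower power supply 2 offline, Lower track relay failed, Reserve vital relay is inoperative, Standby cable 2 degraded}.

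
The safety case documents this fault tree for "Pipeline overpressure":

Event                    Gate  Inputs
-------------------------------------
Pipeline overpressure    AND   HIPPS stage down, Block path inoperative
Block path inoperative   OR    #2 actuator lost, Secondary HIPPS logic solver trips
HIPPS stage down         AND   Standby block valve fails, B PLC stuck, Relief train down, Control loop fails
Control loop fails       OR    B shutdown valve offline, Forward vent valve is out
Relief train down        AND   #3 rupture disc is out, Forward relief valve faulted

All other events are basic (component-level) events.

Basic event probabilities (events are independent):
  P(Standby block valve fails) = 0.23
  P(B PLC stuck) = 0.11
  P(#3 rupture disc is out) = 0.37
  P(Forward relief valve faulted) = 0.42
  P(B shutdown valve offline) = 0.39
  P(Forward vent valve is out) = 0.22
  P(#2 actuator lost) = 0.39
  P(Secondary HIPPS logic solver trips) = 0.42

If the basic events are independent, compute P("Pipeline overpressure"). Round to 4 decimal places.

0.0013

P(Relief train down) [AND] = 0.37 × 0.42 = 0.155400
P(Control loop fails) [OR] = 1 − (1−0.39) × (1−0.22) = 0.524200
P(HIPPS stage down) [AND] = 0.23 × 0.11 × 0.155400 × 0.524200 = 0.002061
P(Block path inoperative) [OR] = 1 − (1−0.39) × (1−0.42) = 0.646200
P(Pipeline overpressure) [AND] = 0.002061 × 0.646200 = 0.001332
Rounded to 4 decimal places: P(Pipeline overpressure) ≈ 0.0013.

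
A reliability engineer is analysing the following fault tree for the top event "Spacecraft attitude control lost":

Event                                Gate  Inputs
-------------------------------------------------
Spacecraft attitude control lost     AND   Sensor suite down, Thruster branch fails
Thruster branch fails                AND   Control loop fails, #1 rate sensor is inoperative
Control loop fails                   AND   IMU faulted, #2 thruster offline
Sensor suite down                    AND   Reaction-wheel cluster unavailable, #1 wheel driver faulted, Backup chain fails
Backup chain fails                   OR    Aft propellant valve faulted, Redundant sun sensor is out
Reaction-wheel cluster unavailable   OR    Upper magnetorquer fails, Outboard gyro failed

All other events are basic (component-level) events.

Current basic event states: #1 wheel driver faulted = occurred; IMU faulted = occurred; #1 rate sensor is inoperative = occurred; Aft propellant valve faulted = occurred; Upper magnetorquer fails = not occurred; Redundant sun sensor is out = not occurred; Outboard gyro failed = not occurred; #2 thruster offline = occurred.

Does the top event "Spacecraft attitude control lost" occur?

Reaction-wheel cluster unavailable [OR]: Upper magnetorquer fails=not, Outboard gyro failed=not → no input occurs → does not occur.
Backup chain fails [OR]: Aft propellant valve faulted=occurs, Redundant sun sensor is out=not → at least one input occurs → occurs.
Sensor suite down [AND]: Reaction-wheel cluster unavailable=not, #1 wheel driver faulted=occurs, Backup chain fails=occurs → not all inputs occur → does not occur.
Control loop fails [AND]: IMU faulted=occurs, #2 thruster offline=occurs → all inputs occur → occurs.
Thruster branch fails [AND]: Control loop fails=occurs, #1 rate sensor is inoperative=occurs → all inputs occur → occurs.
Spacecraft attitude control lost [AND]: Sensor suite down=not, Thruster branch fails=occurs → not all inputs occur → does not occur.

No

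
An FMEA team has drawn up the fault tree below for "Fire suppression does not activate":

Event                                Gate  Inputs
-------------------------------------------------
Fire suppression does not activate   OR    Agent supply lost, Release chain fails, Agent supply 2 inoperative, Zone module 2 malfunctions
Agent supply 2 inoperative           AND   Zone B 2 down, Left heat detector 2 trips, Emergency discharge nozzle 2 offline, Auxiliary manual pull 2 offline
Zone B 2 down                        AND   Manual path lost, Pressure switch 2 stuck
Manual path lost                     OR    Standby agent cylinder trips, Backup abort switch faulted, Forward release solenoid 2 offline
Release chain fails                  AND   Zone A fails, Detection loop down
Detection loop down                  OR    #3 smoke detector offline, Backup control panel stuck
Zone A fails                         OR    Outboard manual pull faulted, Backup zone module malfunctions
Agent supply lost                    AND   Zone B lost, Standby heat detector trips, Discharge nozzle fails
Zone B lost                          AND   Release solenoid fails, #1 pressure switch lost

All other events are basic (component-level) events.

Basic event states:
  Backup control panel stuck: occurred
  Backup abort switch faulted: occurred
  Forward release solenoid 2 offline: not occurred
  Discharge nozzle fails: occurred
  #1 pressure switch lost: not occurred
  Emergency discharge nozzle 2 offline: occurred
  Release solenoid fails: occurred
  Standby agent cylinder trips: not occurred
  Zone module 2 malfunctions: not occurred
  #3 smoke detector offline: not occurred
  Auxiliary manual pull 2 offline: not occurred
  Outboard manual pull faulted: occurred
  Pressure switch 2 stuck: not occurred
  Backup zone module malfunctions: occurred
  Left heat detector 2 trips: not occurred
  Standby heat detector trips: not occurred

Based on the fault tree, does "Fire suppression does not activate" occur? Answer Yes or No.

Zone B lost [AND]: Release solenoid fails=occurs, #1 pressure switch lost=not → not all inputs occur → does not occur.
Agent supply lost [AND]: Zone B lost=not, Standby heat detector trips=not, Discharge nozzle fails=occurs → not all inputs occur → does not occur.
Zone A fails [OR]: Outboard manual pull faulted=occurs, Backup zone module malfunctions=occurs → at least one input occurs → occurs.
Detection loop down [OR]: #3 smoke detector offline=not, Backup control panel stuck=occurs → at least one input occurs → occurs.
Release chain fails [AND]: Zone A fails=occurs, Detection loop down=occurs → all inputs occur → occurs.
Manual path lost [OR]: Standby agent cylinder trips=not, Backup abort switch faulted=occurs, Forward release solenoid 2 offline=not → at least one input occurs → occurs.
Zone B 2 down [AND]: Manual path lost=occurs, Pressure switch 2 stuck=not → not all inputs occur → does not occur.
Agent supply 2 inoperative [AND]: Zone B 2 down=not, Left heat detector 2 trips=not, Emergency discharge nozzle 2 offline=occurs, Auxiliary manual pull 2 offline=not → not all inputs occur → does not occur.
Fire suppression does not activate [OR]: Agent supply lost=not, Release chain fails=occurs, Agent supply 2 inoperative=not, Zone module 2 malfunctions=not → at least one input occurs → occurs.

Yes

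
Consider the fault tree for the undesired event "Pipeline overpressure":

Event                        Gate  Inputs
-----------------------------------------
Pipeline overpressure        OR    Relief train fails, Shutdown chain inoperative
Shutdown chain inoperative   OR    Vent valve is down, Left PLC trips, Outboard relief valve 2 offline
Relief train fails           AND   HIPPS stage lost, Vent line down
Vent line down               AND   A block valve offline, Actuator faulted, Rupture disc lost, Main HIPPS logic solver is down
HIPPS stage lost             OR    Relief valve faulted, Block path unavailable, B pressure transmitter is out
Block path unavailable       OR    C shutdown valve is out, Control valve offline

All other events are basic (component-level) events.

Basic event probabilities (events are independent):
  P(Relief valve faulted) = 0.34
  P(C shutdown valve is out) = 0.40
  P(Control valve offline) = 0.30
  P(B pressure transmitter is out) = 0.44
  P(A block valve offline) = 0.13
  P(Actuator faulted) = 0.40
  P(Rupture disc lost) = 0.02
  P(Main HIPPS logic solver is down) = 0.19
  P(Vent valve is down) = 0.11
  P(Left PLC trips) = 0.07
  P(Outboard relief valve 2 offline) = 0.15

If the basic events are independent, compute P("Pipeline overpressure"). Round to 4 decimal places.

0.2966

P(Block path unavailable) [OR] = 1 − (1−0.40) × (1−0.30) = 0.580000
P(HIPPS stage lost) [OR] = 1 − (1−0.34) × (1−0.580000) × (1−0.44) = 0.844768
P(Vent line down) [AND] = 0.13 × 0.40 × 0.02 × 0.19 = 0.000198
P(Relief train fails) [AND] = 0.844768 × 0.000198 = 0.000167
P(Shutdown chain inoperative) [OR] = 1 − (1−0.11) × (1−0.07) × (1−0.15) = 0.296455
P(Pipeline overpressure) [OR] = 1 − (1−0.000167) × (1−0.296455) = 0.296572
Rounded to 4 decimal places: P(Pipeline overpressure) ≈ 0.2966.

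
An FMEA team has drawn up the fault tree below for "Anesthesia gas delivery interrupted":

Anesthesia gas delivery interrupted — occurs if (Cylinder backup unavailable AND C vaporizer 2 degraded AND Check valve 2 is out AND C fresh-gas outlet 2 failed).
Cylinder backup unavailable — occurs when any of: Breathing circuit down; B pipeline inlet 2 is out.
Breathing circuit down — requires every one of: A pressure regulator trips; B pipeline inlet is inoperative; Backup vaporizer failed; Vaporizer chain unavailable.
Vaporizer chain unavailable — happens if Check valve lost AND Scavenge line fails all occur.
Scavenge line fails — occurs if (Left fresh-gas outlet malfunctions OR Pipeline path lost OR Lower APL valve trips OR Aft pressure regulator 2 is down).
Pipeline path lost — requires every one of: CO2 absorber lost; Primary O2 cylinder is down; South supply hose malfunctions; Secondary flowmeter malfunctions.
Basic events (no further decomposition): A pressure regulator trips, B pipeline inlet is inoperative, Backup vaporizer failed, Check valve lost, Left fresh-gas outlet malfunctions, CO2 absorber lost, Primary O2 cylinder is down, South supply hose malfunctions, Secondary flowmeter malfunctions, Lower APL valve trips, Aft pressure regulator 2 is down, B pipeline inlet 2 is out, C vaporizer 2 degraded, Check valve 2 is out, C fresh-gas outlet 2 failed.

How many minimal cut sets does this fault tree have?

5

Pipeline path lost [AND]: one cut set from each child combined → 1 × 1 × 1 × 1 = 1 cut set(s).
Scavenge line fails [OR]: union of children's cut sets → 4 cut set(s).
Vaporizer chain unavailable [AND]: one cut set from each child combined → 1 × 4 = 4 cut set(s).
Breathing circuit down [AND]: one cut set from each child combined → 1 × 1 × 1 × 4 = 4 cut set(s).
Cylinder backup unavailable [OR]: union of children's cut sets → 5 cut set(s).
Anesthesia gas delivery interrupted [AND]: one cut set from each child combined → 5 × 1 × 1 × 1 = 5 cut set(s).
Minimal cut sets: {A pressure regulator trips, B pipeline inlet is inoperative, Backup vaporizer failed, C fresh-gas outlet 2 failed, C vaporizer 2 degraded, Check valve 2 is out, Check valve lost, Left fresh-gas outlet malfunctions}; {A pressure regulator trips, B pipeline inlet is inoperative, Backup vaporizer failed, C fresh-gas outlet 2 failed, C vaporizer 2 degraded, CO2 absorber lost, Check valve 2 is out, Check valve lost, Primary O2 cylinder is down, Secondary flowmeter malfunctions, South supply hose malfunctions}; {A pressure regulator trips, B pipeline inlet is inoperative, Backup vaporizer failed, C fresh-gas outlet 2 failed, C vaporizer 2 degraded, Check valve 2 is out, Check valve lost, Lower APL valve trips}; {A pressure regulator trips, Aft pressure regulator 2 is down, B pipeline inlet is inoperative, Backup vaporizer failed, C fresh-gas outlet 2 failed, C vaporizer 2 degraded, Check valve 2 is out, Check valve lost}; {B pipeline inlet 2 is out, C fresh-gas outlet 2 failed, C vaporizer 2 degraded, Check valve 2 is out}.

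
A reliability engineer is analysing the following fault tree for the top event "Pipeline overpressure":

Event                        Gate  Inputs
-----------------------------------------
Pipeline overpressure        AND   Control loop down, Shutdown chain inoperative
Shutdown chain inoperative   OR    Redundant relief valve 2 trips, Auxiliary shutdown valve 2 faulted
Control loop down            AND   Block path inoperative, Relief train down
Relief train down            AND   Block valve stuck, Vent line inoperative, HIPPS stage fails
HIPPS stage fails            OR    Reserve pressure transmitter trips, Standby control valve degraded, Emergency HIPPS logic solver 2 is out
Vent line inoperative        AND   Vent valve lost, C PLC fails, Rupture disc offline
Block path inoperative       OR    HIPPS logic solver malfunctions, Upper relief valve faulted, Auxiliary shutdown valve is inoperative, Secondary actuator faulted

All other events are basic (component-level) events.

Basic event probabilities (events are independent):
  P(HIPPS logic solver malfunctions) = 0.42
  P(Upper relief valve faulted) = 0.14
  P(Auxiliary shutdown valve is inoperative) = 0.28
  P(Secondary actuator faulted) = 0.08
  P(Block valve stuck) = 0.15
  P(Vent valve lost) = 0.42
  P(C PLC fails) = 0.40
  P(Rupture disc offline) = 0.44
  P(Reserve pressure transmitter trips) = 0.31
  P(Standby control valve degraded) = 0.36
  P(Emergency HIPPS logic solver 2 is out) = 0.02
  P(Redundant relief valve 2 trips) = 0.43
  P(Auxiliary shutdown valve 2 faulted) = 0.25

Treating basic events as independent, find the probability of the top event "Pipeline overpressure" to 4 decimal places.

P(Block path inoperative) [OR] = 1 − (1−0.42) × (1−0.14) × (1−0.28) × (1−0.08) = 0.669595
P(Vent line inoperative) [AND] = 0.42 × 0.40 × 0.44 = 0.073920
P(HIPPS stage fails) [OR] = 1 − (1−0.31) × (1−0.36) × (1−0.02) = 0.567232
P(Relief train down) [AND] = 0.15 × 0.073920 × 0.567232 = 0.006289
P(Control loop down) [AND] = 0.669595 × 0.006289 = 0.004211
P(Shutdown chain inoperative) [OR] = 1 − (1−0.43) × (1−0.25) = 0.572500
P(Pipeline overpressure) [AND] = 0.004211 × 0.572500 = 0.002411
Rounded to 4 decimal places: P(Pipeline overpressure) ≈ 0.0024.

0.0024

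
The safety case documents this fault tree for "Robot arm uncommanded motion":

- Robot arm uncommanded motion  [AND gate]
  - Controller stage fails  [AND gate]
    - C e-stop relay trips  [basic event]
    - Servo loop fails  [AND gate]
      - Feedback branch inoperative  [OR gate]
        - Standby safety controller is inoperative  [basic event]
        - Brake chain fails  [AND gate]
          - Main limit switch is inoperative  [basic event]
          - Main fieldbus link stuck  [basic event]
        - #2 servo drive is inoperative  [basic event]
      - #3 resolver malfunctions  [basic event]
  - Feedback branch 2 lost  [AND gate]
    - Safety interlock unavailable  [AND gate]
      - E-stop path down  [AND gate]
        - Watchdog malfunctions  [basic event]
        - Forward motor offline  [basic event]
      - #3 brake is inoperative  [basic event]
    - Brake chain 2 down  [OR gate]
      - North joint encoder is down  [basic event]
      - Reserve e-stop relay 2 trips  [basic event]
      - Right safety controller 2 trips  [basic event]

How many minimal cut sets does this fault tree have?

9

Brake chain fails [AND]: one cut set from each child combined → 1 × 1 = 1 cut set(s).
Feedback branch inoperative [OR]: union of children's cut sets → 3 cut set(s).
Servo loop fails [AND]: one cut set from each child combined → 3 × 1 = 3 cut set(s).
Controller stage fails [AND]: one cut set from each child combined → 1 × 3 = 3 cut set(s).
E-stop path down [AND]: one cut set from each child combined → 1 × 1 = 1 cut set(s).
Safety interlock unavailable [AND]: one cut set from each child combined → 1 × 1 = 1 cut set(s).
Brake chain 2 down [OR]: union of children's cut sets → 3 cut set(s).
Feedback branch 2 lost [AND]: one cut set from each child combined → 1 × 3 = 3 cut set(s).
Robot arm uncommanded motion [AND]: one cut set from each child combined → 3 × 3 = 9 cut set(s).
Minimal cut sets: {#3 brake is inoperative, #3 resolver malfunctions, C e-stop relay trips, Forward motor offline, North joint encoder is down, Standby safety controller is inoperative, Watchdog malfunctions}; {#3 brake is inoperative, #3 resolver malfunctions, C e-stop relay trips, Forward motor offline, Reserve e-stop relay 2 trips, Standby safety controller is inoperative, Watchdog malfunctions}; {#3 brake is inoperative, #3 resolver malfunctions, C e-stop relay trips, Forward motor offline, Right safety controller 2 trips, Standby safety controller is inoperative, Watchdog malfunctions}; {#3 brake is inoperative, #3 resolver malfunctions, C e-stop relay trips, Forward motor offline, Main fieldbus link stuck, Main limit switch is inoperative, North joint encoder is down, Watchdog malfunctions}; {#3 brake is inoperative, #3 resolver malfunctions, C e-stop relay trips, Forward motor offline, Main fieldbus link stuck, Main limit switch is inoperative, Reserve e-stop relay 2 trips, Watchdog malfunctions}; {#3 brake is inoperative, #3 resolver malfunctions, C e-stop relay trips, Forward motor offline, Main fieldbus link stuck, Main limit switch is inoperative, Right safety controller 2 trips, Watchdog malfunctions}; {#2 servo drive is inoperative, #3 brake is inoperative, #3 resolver malfunctions, C e-stop relay trips, Forward motor offline, North joint encoder is down, Watchdog malfunctions}; {#2 servo drive is inoperative, #3 brake is inoperative, #3 resolver malfunctions, C e-stop relay trips, Forward motor offline, Reserve e-stop relay 2 trips, Watchdog malfunctions}; {#2 servo drive is inoperative, #3 brake is inoperative, #3 resolver malfunctions, C e-stop relay trips, Forward motor offline, Right safety controller 2 trips, Watchdog malfunctions}.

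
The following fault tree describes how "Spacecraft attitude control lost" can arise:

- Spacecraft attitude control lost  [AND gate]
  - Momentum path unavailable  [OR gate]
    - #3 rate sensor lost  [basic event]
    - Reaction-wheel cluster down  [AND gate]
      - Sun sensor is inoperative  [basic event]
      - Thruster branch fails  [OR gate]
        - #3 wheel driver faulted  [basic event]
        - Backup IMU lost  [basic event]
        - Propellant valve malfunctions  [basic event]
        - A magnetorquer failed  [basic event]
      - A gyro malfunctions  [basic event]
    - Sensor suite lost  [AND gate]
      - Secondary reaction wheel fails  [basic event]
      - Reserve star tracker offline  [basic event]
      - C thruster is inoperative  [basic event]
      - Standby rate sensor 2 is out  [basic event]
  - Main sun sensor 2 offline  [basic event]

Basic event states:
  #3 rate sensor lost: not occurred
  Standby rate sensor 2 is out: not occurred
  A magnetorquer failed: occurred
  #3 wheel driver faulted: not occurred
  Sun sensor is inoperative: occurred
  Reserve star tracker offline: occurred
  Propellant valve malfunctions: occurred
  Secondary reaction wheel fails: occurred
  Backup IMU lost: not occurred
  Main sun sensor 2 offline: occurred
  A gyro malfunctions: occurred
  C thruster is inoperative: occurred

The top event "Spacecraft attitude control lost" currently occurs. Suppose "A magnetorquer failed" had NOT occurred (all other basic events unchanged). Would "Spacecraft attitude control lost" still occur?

Counterfactual: set "A magnetorquer failed" to not occurred.
Thruster branch fails [OR]: #3 wheel driver faulted=not, Backup IMU lost=not, Propellant valve malfunctions=occurs, A magnetorquer failed=not → at least one input occurs → occurs.
Reaction-wheel cluster down [AND]: Sun sensor is inoperative=occurs, Thruster branch fails=occurs, A gyro malfunctions=occurs → all inputs occur → occurs.
Sensor suite lost [AND]: Secondary reaction wheel fails=occurs, Reserve star tracker offline=occurs, C thruster is inoperative=occurs, Standby rate sensor 2 is out=not → not all inputs occur → does not occur.
Momentum path unavailable [OR]: #3 rate sensor lost=not, Reaction-wheel cluster down=occurs, Sensor suite lost=not → at least one input occurs → occurs.
Spacecraft attitude control lost [AND]: Momentum path unavailable=occurs, Main sun sensor 2 offline=occurs → all inputs occur → occurs.

Yes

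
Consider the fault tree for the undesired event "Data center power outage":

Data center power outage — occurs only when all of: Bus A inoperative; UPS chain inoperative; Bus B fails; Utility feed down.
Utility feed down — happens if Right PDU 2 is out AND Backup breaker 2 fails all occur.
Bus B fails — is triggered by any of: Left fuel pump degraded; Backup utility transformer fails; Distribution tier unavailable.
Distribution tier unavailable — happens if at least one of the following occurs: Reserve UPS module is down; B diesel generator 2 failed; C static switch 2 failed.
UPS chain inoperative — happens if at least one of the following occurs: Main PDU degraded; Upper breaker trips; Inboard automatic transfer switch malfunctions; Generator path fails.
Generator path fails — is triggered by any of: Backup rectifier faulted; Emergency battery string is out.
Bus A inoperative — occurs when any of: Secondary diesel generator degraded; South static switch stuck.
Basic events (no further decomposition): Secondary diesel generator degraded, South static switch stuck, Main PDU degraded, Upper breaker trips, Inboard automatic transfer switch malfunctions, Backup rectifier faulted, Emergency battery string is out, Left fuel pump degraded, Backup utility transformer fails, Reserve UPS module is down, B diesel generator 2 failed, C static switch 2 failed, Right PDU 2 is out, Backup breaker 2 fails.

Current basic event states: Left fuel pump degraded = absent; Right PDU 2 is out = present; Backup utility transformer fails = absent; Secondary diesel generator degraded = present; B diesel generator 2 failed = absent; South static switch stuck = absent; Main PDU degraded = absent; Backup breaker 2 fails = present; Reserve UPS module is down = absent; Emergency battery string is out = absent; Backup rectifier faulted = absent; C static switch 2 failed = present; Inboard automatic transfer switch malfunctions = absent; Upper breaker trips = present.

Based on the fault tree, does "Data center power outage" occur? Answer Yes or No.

Bus A inoperative [OR]: Secondary diesel generator degraded=occurs, South static switch stuck=not → at least one input occurs → occurs.
Generator path fails [OR]: Backup rectifier faulted=not, Emergency battery string is out=not → no input occurs → does not occur.
UPS chain inoperative [OR]: Main PDU degraded=not, Upper breaker trips=occurs, Inboard automatic transfer switch malfunctions=not, Generator path fails=not → at least one input occurs → occurs.
Distribution tier unavailable [OR]: Reserve UPS module is down=not, B diesel generator 2 failed=not, C static switch 2 failed=occurs → at least one input occurs → occurs.
Bus B fails [OR]: Left fuel pump degraded=not, Backup utility transformer fails=not, Distribution tier unavailable=occurs → at least one input occurs → occurs.
Utility feed down [AND]: Right PDU 2 is out=occurs, Backup breaker 2 fails=occurs → all inputs occur → occurs.
Data center power outage [AND]: Bus A inoperative=occurs, UPS chain inoperative=occurs, Bus B fails=occurs, Utility feed down=occurs → all inputs occur → occurs.

Yes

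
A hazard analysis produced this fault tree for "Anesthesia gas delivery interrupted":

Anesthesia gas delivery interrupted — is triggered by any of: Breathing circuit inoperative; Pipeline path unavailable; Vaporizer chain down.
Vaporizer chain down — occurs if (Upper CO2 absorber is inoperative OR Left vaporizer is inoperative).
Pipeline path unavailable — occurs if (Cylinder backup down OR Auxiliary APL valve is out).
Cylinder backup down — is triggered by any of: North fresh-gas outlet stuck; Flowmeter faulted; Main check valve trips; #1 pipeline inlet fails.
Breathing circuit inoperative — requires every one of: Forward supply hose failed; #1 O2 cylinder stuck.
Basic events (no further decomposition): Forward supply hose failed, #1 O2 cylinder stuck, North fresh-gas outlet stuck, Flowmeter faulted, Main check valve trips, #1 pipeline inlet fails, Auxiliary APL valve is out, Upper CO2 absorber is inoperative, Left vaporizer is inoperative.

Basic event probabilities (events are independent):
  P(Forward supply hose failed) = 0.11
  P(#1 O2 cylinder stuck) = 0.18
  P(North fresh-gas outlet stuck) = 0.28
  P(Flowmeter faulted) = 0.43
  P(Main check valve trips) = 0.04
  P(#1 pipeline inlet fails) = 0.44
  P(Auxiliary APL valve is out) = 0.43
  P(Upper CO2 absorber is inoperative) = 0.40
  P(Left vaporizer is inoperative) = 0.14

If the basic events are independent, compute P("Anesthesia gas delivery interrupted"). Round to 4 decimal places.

P(Breathing circuit inoperative) [AND] = 0.11 × 0.18 = 0.019800
P(Cylinder backup down) [OR] = 1 − (1−0.28) × (1−0.43) × (1−0.04) × (1−0.44) = 0.779369
P(Pipeline path unavailable) [OR] = 1 − (1−0.779369) × (1−0.43) = 0.874240
P(Vaporizer chain down) [OR] = 1 − (1−0.40) × (1−0.14) = 0.484000
P(Anesthesia gas delivery interrupted) [OR] = 1 − (1−0.019800) × (1−0.874240) × (1−0.484000) = 0.936393
Rounded to 4 decimal places: P(Anesthesia gas delivery interrupted) ≈ 0.9364.

0.9364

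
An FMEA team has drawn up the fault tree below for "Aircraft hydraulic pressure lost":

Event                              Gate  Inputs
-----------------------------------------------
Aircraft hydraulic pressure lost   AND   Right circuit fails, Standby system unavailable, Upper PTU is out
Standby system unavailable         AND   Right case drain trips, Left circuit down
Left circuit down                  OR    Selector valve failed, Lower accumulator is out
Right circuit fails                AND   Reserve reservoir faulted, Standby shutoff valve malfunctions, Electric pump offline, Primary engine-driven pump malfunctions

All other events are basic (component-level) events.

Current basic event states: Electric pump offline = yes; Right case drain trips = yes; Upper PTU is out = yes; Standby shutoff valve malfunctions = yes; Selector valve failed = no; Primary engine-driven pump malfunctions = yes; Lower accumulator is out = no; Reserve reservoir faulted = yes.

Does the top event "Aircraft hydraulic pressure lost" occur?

Right circuit fails [AND]: Reserve reservoir faulted=occurs, Standby shutoff valve malfunctions=occurs, Electric pump offline=occurs, Primary engine-driven pump malfunctions=occurs → all inputs occur → occurs.
Left circuit down [OR]: Selector valve failed=not, Lower accumulator is out=not → no input occurs → does not occur.
Standby system unavailable [AND]: Right case drain trips=occurs, Left circuit down=not → not all inputs occur → does not occur.
Aircraft hydraulic pressure lost [AND]: Right circuit fails=occurs, Standby system unavailable=not, Upper PTU is out=occurs → not all inputs occur → does not occur.

No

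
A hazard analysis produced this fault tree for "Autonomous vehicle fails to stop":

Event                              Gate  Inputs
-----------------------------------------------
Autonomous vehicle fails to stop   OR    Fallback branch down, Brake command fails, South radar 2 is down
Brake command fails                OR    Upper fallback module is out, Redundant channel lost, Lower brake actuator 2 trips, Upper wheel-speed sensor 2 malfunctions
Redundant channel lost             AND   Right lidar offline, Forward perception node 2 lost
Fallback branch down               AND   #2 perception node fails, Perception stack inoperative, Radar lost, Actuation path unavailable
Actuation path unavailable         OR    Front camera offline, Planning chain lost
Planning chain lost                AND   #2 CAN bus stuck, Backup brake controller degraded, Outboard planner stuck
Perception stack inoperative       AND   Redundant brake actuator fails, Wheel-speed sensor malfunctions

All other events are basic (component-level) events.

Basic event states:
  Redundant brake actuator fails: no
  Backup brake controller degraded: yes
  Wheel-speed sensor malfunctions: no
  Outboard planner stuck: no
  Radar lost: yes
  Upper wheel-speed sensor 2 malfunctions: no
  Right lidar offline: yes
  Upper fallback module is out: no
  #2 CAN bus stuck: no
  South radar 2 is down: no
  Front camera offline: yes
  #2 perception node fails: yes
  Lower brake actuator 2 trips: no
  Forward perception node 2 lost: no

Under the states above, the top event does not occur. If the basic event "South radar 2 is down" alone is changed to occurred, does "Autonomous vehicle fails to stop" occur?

Counterfactual: set "South radar 2 is down" to occurred.
Perception stack inoperative [AND]: Redundant brake actuator fails=not, Wheel-speed sensor malfunctions=not → not all inputs occur → does not occur.
Planning chain lost [AND]: #2 CAN bus stuck=not, Backup brake controller degraded=occurs, Outboard planner stuck=not → not all inputs occur → does not occur.
Actuation path unavailable [OR]: Front camera offline=occurs, Planning chain lost=not → at least one input occurs → occurs.
Fallback branch down [AND]: #2 perception node fails=occurs, Perception stack inoperative=not, Radar lost=occurs, Actuation path unavailable=occurs → not all inputs occur → does not occur.
Redundant channel lost [AND]: Right lidar offline=occurs, Forward perception node 2 lost=not → not all inputs occur → does not occur.
Brake command fails [OR]: Upper fallback module is out=not, Redundant channel lost=not, Lower brake actuator 2 trips=not, Upper wheel-speed sensor 2 malfunctions=not → no input occurs → does not occur.
Autonomous vehicle fails to stop [OR]: Fallback branch down=not, Brake command fails=not, South radar 2 is down=occurs → at least one input occurs → occurs.

Yes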